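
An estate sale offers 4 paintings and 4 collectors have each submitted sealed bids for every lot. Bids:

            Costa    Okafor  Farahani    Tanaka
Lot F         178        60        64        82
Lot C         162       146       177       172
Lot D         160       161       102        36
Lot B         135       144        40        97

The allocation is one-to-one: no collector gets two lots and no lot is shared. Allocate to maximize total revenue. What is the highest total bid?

Optimal: Costa→Lot F ($178), Okafor→Lot D ($161), Farahani→Lot C ($177), Tanaka→Lot B ($97) — total 178+161+177+97 = $613.
Next-best assignment: Costa→Lot F, Okafor→Lot B, Farahani→Lot D, Tanaka→Lot C = $596.
Swapping Costa↔Tanaka (Costa→Lot B $135, Tanaka→Lot F $82) loses 58.
Checked against all permutations: $613 is optimal.

Maximum total: $613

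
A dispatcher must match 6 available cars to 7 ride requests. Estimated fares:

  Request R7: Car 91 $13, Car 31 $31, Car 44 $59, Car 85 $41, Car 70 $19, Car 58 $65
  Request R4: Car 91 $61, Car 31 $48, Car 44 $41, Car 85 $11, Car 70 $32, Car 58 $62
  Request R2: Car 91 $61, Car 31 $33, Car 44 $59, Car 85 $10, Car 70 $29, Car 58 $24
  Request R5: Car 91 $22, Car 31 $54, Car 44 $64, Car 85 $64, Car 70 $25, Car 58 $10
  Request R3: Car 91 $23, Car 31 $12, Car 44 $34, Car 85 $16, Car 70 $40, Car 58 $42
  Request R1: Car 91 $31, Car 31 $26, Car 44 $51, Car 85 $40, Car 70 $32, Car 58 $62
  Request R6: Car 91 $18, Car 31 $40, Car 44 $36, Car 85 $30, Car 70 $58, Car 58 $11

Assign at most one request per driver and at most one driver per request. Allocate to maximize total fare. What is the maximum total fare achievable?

Max total: $352

Optimal: Car 91→Request R2 ($61), Car 31→Request R4 ($48), Car 44→Request R7 ($59), Car 85→Request R5 ($64), Car 70→Request R6 ($58), Car 58→Request R1 ($62) — total 61+48+59+64+58+62 = $352.
Column-greedy (each request in turn goes to its best remaining driver) gives $315, worse by 37.
No other one-to-one assignment exceeds $352.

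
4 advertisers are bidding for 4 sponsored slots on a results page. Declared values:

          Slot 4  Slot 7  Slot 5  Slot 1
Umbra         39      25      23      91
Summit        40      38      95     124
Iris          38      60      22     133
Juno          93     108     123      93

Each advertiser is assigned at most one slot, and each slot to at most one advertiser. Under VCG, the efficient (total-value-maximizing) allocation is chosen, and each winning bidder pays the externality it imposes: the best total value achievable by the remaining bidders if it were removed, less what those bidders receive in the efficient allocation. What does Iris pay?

Efficient allocation: Umbra→Slot 4 ($39), Summit→Slot 5 ($95), Iris→Slot 1 ($133), Juno→Slot 7 ($108); total welfare W = $375.
Iris receives Slot 1 at value $133, so the others get W − 133 = $242.
Without Iris: best allocation of the remaining 3 bidders over all 4 slots is Umbra→Slot 1 ($91), Summit→Slot 5 ($95), Juno→Slot 7 ($108), total $294.
VCG payment = (others' best without Iris) − (others' welfare with Iris) = 294 − 242 = $52.

Iris pays $52.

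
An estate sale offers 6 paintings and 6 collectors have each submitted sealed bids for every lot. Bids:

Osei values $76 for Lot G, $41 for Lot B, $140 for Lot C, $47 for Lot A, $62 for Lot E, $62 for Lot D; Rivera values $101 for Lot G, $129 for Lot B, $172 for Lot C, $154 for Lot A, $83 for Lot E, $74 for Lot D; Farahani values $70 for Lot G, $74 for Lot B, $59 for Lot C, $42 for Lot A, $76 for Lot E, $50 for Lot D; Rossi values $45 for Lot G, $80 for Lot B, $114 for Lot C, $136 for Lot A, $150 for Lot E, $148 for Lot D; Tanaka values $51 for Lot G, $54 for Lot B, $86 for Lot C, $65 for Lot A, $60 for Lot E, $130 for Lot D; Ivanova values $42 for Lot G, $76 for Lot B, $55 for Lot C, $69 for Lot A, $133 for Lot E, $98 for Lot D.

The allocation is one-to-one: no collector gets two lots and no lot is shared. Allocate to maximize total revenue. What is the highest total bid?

Maximum total: $738

Treat this as an assignment problem: match each collector to one lot.
Optimal: Osei→Lot C ($140), Rivera→Lot B ($129), Farahani→Lot G ($70), Rossi→Lot A ($136), Tanaka→Lot D ($130), Ivanova→Lot E ($133) — total 140+129+70+136+130+133 = $738.
Column-greedy (each lot in turn goes to its best remaining collector) gives $596, worse by 142.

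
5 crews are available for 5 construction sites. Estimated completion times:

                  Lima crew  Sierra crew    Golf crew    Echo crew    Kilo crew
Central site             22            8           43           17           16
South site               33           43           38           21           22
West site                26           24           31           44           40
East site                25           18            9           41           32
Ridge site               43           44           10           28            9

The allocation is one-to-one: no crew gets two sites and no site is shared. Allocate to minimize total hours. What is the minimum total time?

Min total: 73 hours

Optimal: Lima crew→West site (26 hours), Sierra crew→Central site (8 hours), Golf crew→East site (9 hours), Echo crew→South site (21 hours), Kilo crew→Ridge site (9 hours) — total 26+8+9+21+9 = 73 hours.
Row-greedy (each crew in turn takes its cheapest remaining site) gives 111 hours, worse by 38.
Every other assignment is strictly worse.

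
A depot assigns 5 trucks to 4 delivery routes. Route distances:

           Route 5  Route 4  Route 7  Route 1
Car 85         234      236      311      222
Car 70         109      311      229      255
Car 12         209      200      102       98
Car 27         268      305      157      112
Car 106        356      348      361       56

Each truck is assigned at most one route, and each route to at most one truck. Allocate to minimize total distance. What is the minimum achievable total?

Min total: 503 km

Optimal: Car 70→Route 5 (109 km), Car 85→Route 4 (236 km), Car 12→Route 7 (102 km), Car 106→Route 1 (56 km) — total 109+236+102+56 = 503 km.
Row-greedy (each truck in turn takes its cheapest remaining route) gives 738 km, worse by 235.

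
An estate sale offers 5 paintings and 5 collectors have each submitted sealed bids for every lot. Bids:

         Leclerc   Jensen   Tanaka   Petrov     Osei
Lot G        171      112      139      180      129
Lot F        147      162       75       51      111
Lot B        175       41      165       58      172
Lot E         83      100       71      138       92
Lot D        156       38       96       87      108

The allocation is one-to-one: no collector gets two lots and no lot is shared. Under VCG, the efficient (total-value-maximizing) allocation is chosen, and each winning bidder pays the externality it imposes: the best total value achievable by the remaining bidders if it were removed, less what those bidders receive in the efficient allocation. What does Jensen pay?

Efficient allocation: Leclerc→Lot D ($156), Jensen→Lot F ($162), Tanaka→Lot G ($139), Petrov→Lot E ($138), Osei→Lot B ($172); total welfare W = $767.
Jensen receives Lot F at value $162, so the others get W − 162 = $605.
Without Jensen: best allocation of the remaining 4 bidders over all 5 lots is Leclerc→Lot D ($156), Tanaka→Lot B ($165), Petrov→Lot G ($180), Osei→Lot F ($111), total $612.
VCG payment = (others' best without Jensen) − (others' welfare with Jensen) = 612 − 605 = $7.

Jensen pays $7.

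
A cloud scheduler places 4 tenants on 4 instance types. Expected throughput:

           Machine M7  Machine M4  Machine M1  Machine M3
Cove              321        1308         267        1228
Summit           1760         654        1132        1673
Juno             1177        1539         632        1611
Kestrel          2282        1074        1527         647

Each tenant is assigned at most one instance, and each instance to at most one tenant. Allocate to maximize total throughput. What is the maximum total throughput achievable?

This is a one-to-one assignment (maximum-weight bipartite matching).
Optimal: Cove→Machine M4 (1308 ops/s), Summit→Machine M1 (1132 ops/s), Juno→Machine M3 (1611 ops/s), Kestrel→Machine M7 (2282 ops/s) — total 1308+1132+1611+2282 = 6333 ops/s.
Max-entry greedy (repeatedly take the single best remaining cell) gives 5761 ops/s, worse by 572.
Next-best assignment: Cove→Machine M4, Summit→Machine M7, Juno→Machine M3, Kestrel→Machine M1 = 6206 ops/s.

Max total: 6333 ops/s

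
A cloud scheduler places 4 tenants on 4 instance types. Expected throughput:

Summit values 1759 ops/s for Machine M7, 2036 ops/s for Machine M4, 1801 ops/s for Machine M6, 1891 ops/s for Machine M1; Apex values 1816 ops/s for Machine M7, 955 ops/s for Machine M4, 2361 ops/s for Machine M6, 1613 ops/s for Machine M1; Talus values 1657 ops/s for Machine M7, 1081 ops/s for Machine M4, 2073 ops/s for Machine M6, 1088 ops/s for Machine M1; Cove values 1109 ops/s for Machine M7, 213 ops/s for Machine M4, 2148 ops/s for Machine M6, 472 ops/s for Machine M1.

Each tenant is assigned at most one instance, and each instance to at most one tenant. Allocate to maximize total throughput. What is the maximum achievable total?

Maximum total: 7454 ops/s

Optimal: Summit→Machine M4 (2036 ops/s), Apex→Machine M1 (1613 ops/s), Talus→Machine M7 (1657 ops/s), Cove→Machine M6 (2148 ops/s) — total 2036+1613+1657+2148 = 7454 ops/s.
Max-entry greedy (repeatedly take the single best remaining cell) gives 6526 ops/s, worse by 928.
Swapping Summit↔Cove (Summit→Machine M6 1801 ops/s, Cove→Machine M4 213 ops/s) loses 2170.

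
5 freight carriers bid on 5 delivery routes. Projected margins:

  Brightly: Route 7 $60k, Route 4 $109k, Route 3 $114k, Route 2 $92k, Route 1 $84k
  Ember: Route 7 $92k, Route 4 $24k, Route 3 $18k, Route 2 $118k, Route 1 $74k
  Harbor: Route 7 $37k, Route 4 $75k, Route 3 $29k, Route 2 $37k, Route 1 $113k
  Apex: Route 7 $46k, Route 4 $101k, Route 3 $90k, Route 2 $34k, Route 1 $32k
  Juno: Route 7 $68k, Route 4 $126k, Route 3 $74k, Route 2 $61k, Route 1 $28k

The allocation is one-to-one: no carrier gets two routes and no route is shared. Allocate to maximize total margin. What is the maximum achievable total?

This is a one-to-one assignment (maximum-weight bipartite matching).
Optimal: Brightly→Route 3 ($114k), Ember→Route 2 ($118k), Harbor→Route 1 ($113k), Apex→Route 7 ($46k), Juno→Route 4 ($126k) — total 114+118+113+46+126 = $517k.
Column-greedy (each route in turn goes to its best remaining carrier) gives $401k, worse by 116.
Next-best assignment: Brightly→Route 3, Ember→Route 2, Harbor→Route 1, Apex→Route 4, Juno→Route 7 = $514k.

Maximum total: $517k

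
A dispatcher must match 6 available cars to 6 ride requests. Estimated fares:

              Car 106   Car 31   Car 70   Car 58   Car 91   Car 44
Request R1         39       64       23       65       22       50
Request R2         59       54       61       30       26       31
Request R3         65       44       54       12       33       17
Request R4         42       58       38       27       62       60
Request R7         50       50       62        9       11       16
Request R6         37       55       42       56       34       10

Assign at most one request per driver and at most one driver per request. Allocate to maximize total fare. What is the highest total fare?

Optimal: Car 106→Request R3 ($65), Car 31→Request R2 ($54), Car 70→Request R7 ($62), Car 58→Request R6 ($56), Car 91→Request R4 ($62), Car 44→Request R1 ($50) — total 65+54+62+56+62+50 = $349.
Row-greedy (each driver in turn takes its best remaining request) gives $340, worse by 9.
Swapping Car 31↔Car 91 (Car 31→Request R4 $58, Car 91→Request R2 $26) loses 32.

Maximum total: $349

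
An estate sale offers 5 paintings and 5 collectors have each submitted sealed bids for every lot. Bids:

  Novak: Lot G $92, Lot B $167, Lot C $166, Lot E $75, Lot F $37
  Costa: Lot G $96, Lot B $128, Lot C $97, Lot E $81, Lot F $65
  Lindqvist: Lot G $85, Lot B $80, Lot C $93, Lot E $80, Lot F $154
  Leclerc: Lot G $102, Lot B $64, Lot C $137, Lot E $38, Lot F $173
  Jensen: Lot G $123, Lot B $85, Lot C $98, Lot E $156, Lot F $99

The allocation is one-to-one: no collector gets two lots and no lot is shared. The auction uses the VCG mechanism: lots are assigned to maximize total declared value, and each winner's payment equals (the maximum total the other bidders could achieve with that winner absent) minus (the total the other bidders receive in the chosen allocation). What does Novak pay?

Efficient allocation: Novak→Lot B ($167), Costa→Lot G ($96), Lindqvist→Lot F ($154), Leclerc→Lot C ($137), Jensen→Lot E ($156); total welfare W = $710.
Novak receives Lot B at value $167, so the others get W − 167 = $543.
Without Novak: best allocation of the remaining 4 bidders over all 5 lots is Costa→Lot B ($128), Lindqvist→Lot F ($154), Leclerc→Lot C ($137), Jensen→Lot E ($156), total $575.
VCG payment = (others' best without Novak) − (others' welfare with Novak) = 575 − 543 = $32.

Novak pays $32.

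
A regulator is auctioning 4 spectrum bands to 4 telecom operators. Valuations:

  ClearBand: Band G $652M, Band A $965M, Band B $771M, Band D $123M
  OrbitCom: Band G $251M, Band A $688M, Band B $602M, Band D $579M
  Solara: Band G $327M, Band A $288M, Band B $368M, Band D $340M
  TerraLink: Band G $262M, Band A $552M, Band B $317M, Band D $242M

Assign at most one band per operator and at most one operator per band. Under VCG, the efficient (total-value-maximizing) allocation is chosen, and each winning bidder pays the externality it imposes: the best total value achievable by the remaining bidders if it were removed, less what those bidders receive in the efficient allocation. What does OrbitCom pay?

Efficient allocation: ClearBand→Band B ($771M), OrbitCom→Band D ($579M), Solara→Band G ($327M), TerraLink→Band A ($552M); total welfare W = $2229M.
OrbitCom receives Band D at value $579M, so the others get W − 579 = $1650M.
Without OrbitCom: best allocation of the remaining 3 bidders over all 4 bands is ClearBand→Band B ($771M), Solara→Band D ($340M), TerraLink→Band A ($552M), total $1663M.
VCG payment = (others' best without OrbitCom) − (others' welfare with OrbitCom) = 1663 − 1650 = $13M.

OrbitCom pays $13M.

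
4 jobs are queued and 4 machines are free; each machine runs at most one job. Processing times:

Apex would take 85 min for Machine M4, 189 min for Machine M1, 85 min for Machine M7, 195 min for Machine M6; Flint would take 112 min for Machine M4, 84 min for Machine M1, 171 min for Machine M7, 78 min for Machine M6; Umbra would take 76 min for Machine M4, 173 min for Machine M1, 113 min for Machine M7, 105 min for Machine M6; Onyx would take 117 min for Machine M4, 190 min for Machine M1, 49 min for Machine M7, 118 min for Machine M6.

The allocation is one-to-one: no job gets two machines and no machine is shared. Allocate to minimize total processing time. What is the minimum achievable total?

Min total: 323 min

Optimal: Apex→Machine M4 (85 min), Flint→Machine M1 (84 min), Umbra→Machine M6 (105 min), Onyx→Machine M7 (49 min) — total 85+84+105+49 = 323 min.
Column-greedy (each machine in turn goes to its cheapest remaining job) gives 404 min, worse by 81.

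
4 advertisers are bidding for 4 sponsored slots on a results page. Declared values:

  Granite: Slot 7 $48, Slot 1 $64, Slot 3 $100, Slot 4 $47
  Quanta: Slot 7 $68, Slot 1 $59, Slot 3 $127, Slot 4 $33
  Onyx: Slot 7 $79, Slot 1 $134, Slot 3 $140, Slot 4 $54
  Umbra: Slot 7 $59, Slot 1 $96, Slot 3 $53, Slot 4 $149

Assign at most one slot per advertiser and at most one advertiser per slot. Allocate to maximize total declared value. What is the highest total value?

This is the linear assignment problem.
Optimal: Granite→Slot 7 ($48), Quanta→Slot 3 ($127), Onyx→Slot 1 ($134), Umbra→Slot 4 ($149) — total 48+127+134+149 = $458.
Column-greedy (each slot in turn goes to its best remaining advertiser) gives $349, worse by 109.

Max total: $458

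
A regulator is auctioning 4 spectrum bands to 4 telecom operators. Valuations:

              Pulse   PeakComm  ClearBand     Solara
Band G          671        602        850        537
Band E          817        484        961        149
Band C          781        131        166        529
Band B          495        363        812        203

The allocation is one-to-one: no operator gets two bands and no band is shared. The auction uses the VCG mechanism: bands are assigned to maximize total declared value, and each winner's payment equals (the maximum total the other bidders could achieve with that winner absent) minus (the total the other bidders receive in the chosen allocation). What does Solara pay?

Efficient allocation: Pulse→Band E ($817M), PeakComm→Band G ($602M), ClearBand→Band B ($812M), Solara→Band C ($529M); total welfare W = $2760M.
Solara receives Band C at value $529M, so the others get W − 529 = $2231M.
Without Solara: best allocation of the remaining 3 bidders over all 4 bands is Pulse→Band C ($781M), PeakComm→Band G ($602M), ClearBand→Band E ($961M), total $2344M.
VCG payment = (others' best without Solara) − (others' welfare with Solara) = 2344 − 2231 = $113M.

Solara pays $113M.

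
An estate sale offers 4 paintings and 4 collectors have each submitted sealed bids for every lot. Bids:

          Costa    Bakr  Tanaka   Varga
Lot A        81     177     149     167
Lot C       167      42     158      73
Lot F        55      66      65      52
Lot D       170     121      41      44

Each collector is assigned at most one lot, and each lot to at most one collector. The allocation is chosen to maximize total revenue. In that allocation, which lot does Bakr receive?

This is the linear assignment problem.
Optimal: Costa→Lot D ($170), Bakr→Lot F ($66), Tanaka→Lot C ($158), Varga→Lot A ($167) — total 170+66+158+167 = $561.
Row-greedy (each collector in turn takes its best remaining lot) gives $557, worse by 4.
Every other assignment is strictly worse.
Bakr's own top lot is Lot A ($177), but forcing Bakr→Lot A and reassigning the rest optimally gives only $557 — worse by 4.

Bakr receives Lot F.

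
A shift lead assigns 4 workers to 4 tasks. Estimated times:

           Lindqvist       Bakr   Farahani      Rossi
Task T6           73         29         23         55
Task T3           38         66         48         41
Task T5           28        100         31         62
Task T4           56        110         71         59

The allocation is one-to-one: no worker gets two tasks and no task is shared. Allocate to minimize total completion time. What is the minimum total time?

Optimal: Lindqvist→Task T3 (38 min), Bakr→Task T6 (29 min), Farahani→Task T5 (31 min), Rossi→Task T4 (59 min) — total 38+29+31+59 = 157 min.
Min-entry greedy (repeatedly take the single cheapest remaining cell) gives 202 min, worse by 45.

Min total: 157 min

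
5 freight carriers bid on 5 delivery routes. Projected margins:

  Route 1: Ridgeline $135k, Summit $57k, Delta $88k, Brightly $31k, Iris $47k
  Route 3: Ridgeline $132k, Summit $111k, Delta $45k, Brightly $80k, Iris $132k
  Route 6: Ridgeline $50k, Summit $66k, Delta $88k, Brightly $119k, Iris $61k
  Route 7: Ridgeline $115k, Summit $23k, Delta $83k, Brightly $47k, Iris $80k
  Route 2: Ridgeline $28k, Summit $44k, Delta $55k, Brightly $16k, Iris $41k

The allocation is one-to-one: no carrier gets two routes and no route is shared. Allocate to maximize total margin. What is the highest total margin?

Optimal: Ridgeline→Route 1 ($135k), Summit→Route 2 ($44k), Delta→Route 7 ($83k), Brightly→Route 6 ($119k), Iris→Route 3 ($132k) — total 135+44+83+119+132 = $513k.
Row-greedy (each carrier in turn takes its best remaining route) gives $422k, worse by 91.
Next-best assignment: Ridgeline→Route 1, Summit→Route 3, Delta→Route 2, Brightly→Route 6, Iris→Route 7 = $500k.
No other one-to-one assignment exceeds $513k.

Maximum total: $513k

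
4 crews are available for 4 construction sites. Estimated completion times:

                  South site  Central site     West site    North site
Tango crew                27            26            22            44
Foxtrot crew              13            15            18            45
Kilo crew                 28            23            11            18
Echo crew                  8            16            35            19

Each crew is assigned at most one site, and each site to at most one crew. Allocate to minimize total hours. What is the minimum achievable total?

Minimum total: 63 hours

Optimal: Tango crew→West site (22 hours), Foxtrot crew→Central site (15 hours), Kilo crew→North site (18 hours), Echo crew→South site (8 hours) — total 22+15+18+8 = 63 hours.
Row-greedy (each crew in turn takes its cheapest remaining site) gives 69 hours, worse by 6.
Next-best assignment: Tango crew→Central site, Foxtrot crew→South site, Kilo crew→West site, Echo crew→North site = 69 hours.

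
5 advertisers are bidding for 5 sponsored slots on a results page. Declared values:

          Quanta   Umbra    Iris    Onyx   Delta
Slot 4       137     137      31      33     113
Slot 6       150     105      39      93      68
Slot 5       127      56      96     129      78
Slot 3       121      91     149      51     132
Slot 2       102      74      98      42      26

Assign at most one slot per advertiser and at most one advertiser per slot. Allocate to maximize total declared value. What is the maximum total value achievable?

Max total: $646

This is a one-to-one assignment (maximum-weight bipartite matching).
Optimal: Quanta→Slot 6 ($150), Umbra→Slot 4 ($137), Iris→Slot 2 ($98), Onyx→Slot 5 ($129), Delta→Slot 3 ($132) — total 150+137+98+129+132 = $646.
Column-greedy (each slot in turn goes to its best remaining advertiser) gives $546, worse by 100.
Swapping Quanta↔Umbra (Quanta→Slot 4 $137, Umbra→Slot 6 $105) loses 45.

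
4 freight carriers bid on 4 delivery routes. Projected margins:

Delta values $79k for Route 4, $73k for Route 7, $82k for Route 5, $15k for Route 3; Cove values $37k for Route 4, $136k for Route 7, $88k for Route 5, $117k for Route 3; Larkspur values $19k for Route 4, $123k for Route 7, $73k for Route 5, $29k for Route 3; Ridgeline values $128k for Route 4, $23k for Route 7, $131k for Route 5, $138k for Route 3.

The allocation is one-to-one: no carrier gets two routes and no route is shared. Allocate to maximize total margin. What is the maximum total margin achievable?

Optimal: Delta→Route 4 ($79k), Cove→Route 3 ($117k), Larkspur→Route 7 ($123k), Ridgeline→Route 5 ($131k) — total 79+117+123+131 = $450k.
Max-entry greedy (repeatedly take the single best remaining cell) gives $375k, worse by 75.

Maximum total: $450k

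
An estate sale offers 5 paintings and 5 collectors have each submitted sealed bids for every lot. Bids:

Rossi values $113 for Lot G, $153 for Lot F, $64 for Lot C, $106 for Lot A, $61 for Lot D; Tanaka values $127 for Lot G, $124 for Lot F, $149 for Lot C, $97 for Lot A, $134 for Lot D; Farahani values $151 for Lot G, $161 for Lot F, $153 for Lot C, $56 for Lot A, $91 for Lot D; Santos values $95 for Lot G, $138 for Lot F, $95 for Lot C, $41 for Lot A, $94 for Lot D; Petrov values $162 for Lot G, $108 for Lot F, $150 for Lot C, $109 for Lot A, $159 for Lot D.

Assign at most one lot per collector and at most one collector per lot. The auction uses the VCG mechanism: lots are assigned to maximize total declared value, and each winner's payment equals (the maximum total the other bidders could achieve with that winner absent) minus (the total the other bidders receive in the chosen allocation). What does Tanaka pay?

Tanaka pays $9.

Efficient allocation: Rossi→Lot A ($106), Tanaka→Lot C ($149), Farahani→Lot G ($151), Santos→Lot F ($138), Petrov→Lot D ($159); total welfare W = $703.
Tanaka receives Lot C at value $149, so the others get W − 149 = $554.
Without Tanaka: best allocation of the remaining 4 bidders over all 5 lots is Rossi→Lot G ($113), Farahani→Lot C ($153), Santos→Lot F ($138), Petrov→Lot D ($159), total $563.
VCG payment = (others' best without Tanaka) − (others' welfare with Tanaka) = 563 − 554 = $9.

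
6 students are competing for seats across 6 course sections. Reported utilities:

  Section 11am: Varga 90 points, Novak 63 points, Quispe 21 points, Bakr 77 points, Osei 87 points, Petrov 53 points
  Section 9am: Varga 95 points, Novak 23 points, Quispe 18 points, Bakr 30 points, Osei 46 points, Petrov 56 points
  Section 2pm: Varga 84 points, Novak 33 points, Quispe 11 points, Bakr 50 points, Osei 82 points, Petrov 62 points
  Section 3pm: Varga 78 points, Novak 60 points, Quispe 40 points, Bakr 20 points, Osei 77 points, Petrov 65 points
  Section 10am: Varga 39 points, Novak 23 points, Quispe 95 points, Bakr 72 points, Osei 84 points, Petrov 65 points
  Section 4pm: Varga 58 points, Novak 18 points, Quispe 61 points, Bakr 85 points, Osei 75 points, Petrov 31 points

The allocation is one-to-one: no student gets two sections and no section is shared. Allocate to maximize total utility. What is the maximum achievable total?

This is a one-to-one assignment (maximum-weight bipartite matching).
Optimal: Varga→Section 9am (95 points), Novak→Section 11am (63 points), Quispe→Section 10am (95 points), Bakr→Section 4pm (85 points), Osei→Section 2pm (82 points), Petrov→Section 3pm (65 points) — total 95+63+95+85+82+65 = 485 points.
Next-best assignment: Varga→Section 9am, Novak→Section 3pm, Quispe→Section 10am, Bakr→Section 4pm, Osei→Section 11am, Petrov→Section 2pm = 484 points.

Max total: 485 points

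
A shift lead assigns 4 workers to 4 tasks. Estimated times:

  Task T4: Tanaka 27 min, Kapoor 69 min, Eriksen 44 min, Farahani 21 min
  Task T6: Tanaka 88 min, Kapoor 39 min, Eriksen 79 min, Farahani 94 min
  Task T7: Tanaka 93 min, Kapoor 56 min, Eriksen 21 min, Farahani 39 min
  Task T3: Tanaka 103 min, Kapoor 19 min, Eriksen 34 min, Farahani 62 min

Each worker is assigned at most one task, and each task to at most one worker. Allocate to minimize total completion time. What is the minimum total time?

Minimum total: 139 min

This is a one-to-one assignment (minimum-cost bipartite matching).
Optimal: Tanaka→Task T4 (27 min), Kapoor→Task T6 (39 min), Eriksen→Task T3 (34 min), Farahani→Task T7 (39 min) — total 27+39+34+39 = 139 min.
Min-entry greedy (repeatedly take the single cheapest remaining cell) gives 149 min, worse by 10.
Next-best assignment: Tanaka→Task T4, Kapoor→Task T6, Eriksen→Task T7, Farahani→Task T3 = 149 min.
Swapping Tanaka↔Eriksen (Tanaka→Task T3 103 min, Eriksen→Task T4 44 min) adds 86.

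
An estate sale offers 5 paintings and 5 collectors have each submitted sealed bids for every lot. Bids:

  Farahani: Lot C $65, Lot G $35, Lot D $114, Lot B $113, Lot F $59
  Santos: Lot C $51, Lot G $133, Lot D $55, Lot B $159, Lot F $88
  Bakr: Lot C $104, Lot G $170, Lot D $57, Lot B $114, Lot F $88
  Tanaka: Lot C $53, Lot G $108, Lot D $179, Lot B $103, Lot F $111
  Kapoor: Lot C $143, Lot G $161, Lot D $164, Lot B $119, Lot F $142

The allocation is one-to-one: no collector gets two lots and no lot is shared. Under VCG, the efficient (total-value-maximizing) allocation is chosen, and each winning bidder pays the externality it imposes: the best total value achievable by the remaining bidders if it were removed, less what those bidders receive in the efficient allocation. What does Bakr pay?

Efficient allocation: Farahani→Lot C ($65), Santos→Lot B ($159), Bakr→Lot G ($170), Tanaka→Lot D ($179), Kapoor→Lot F ($142); total welfare W = $715.
Bakr receives Lot G at value $170, so the others get W − 170 = $545.
Without Bakr: best allocation of the remaining 4 bidders over all 5 lots is Farahani→Lot B ($113), Santos→Lot G ($133), Tanaka→Lot D ($179), Kapoor→Lot C ($143), total $568.
VCG payment = (others' best without Bakr) − (others' welfare with Bakr) = 568 − 545 = $23.

Bakr pays $23.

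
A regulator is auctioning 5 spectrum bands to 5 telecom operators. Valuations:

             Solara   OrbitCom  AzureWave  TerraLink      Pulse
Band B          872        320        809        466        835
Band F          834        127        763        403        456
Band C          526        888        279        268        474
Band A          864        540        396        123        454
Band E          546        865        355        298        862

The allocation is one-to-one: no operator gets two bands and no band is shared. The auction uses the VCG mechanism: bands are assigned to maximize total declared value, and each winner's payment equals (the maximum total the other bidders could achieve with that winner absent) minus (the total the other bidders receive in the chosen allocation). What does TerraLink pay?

TerraLink pays $46M.

Efficient allocation: Solara→Band A ($864M), OrbitCom→Band C ($888M), AzureWave→Band F ($763M), TerraLink→Band B ($466M), Pulse→Band E ($862M); total welfare W = $3843M.
TerraLink receives Band B at value $466M, so the others get W − 466 = $3377M.
Without TerraLink: best allocation of the remaining 4 bidders over all 5 bands is Solara→Band A ($864M), OrbitCom→Band C ($888M), AzureWave→Band B ($809M), Pulse→Band E ($862M), total $3423M.
VCG payment = (others' best without TerraLink) − (others' welfare with TerraLink) = 3423 − 3377 = $46M.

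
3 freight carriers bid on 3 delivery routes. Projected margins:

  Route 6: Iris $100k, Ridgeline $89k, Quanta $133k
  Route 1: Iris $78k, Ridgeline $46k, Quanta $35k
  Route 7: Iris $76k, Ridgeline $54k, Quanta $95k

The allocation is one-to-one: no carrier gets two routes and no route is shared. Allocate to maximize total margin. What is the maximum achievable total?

This is a one-to-one assignment (maximum-weight bipartite matching).
Optimal: Iris→Route 1 ($78k), Ridgeline→Route 7 ($54k), Quanta→Route 6 ($133k) — total 78+54+133 = $265k.
Swapping Iris↔Quanta (Iris→Route 6 $100k, Quanta→Route 1 $35k) loses 76.
No other one-to-one assignment exceeds $265k.

Maximum total: $265k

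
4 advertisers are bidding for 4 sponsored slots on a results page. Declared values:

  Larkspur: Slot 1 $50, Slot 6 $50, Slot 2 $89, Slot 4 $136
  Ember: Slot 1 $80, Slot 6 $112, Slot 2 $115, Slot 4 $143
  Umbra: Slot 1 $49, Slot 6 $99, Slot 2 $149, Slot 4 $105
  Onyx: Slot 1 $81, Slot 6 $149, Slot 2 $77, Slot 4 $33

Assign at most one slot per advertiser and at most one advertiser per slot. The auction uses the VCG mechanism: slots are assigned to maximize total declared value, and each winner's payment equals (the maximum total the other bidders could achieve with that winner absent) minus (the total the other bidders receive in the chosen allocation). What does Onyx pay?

Onyx pays $32.

Efficient allocation: Larkspur→Slot 4 ($136), Ember→Slot 1 ($80), Umbra→Slot 2 ($149), Onyx→Slot 6 ($149); total welfare W = $514.
Onyx receives Slot 6 at value $149, so the others get W − 149 = $365.
Without Onyx: best allocation of the remaining 3 bidders over all 4 slots is Larkspur→Slot 4 ($136), Ember→Slot 6 ($112), Umbra→Slot 2 ($149), total $397.
VCG payment = (others' best without Onyx) − (others' welfare with Onyx) = 397 − 365 = $32.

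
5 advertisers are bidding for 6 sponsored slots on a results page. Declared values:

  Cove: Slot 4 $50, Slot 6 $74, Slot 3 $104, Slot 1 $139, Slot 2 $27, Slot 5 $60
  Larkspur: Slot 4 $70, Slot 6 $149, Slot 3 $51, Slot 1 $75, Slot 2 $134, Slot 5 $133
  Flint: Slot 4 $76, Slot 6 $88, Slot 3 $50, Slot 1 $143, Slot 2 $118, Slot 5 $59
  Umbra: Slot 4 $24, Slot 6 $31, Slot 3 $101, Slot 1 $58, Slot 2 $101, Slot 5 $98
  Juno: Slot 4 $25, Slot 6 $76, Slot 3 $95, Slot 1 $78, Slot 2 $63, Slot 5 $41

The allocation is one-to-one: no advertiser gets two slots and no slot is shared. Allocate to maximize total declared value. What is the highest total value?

Max total: $599

This is a one-to-one assignment (maximum-weight bipartite matching).
Optimal: Cove→Slot 1 ($139), Larkspur→Slot 6 ($149), Flint→Slot 2 ($118), Umbra→Slot 5 ($98), Juno→Slot 3 ($95) — total 139+149+118+98+95 = $599.
Max-entry greedy (repeatedly take the single best remaining cell) gives $538, worse by 61.
Every other assignment is strictly worse.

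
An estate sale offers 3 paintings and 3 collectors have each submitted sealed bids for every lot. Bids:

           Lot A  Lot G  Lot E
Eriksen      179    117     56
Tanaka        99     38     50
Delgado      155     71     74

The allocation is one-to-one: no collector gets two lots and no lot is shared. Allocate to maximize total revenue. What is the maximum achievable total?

Maximum total: $322

This is the linear assignment problem.
Optimal: Eriksen→Lot G ($117), Tanaka→Lot E ($50), Delgado→Lot A ($155) — total 117+50+155 = $322.
Row-greedy (each collector in turn takes its best remaining lot) gives $300, worse by 22.
Next-best assignment: Eriksen→Lot A, Tanaka→Lot E, Delgado→Lot G = $300.
Swapping Tanaka↔Eriksen (Tanaka→Lot G $38, Eriksen→Lot E $56) loses 73.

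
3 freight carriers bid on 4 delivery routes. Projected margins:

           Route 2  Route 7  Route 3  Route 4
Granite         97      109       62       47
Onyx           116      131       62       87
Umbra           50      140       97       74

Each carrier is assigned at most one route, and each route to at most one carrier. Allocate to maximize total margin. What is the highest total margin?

Max total: $325k

Optimal: Granite→Route 2 ($97k), Onyx→Route 7 ($131k), Umbra→Route 3 ($97k) — total 97+131+97 = $325k.
Row-greedy (each carrier in turn takes its best remaining route) gives $322k, worse by 3.
Next-best assignment: Granite→Route 2, Onyx→Route 4, Umbra→Route 7 = $324k.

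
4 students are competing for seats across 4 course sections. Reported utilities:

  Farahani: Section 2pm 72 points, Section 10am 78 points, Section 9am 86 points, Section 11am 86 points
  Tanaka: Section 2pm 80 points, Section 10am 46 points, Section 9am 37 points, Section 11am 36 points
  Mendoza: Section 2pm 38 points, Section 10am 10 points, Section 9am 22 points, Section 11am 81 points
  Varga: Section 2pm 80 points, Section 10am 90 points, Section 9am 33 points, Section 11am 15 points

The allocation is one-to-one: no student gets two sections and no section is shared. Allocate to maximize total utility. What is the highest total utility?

Maximum total: 337 points

Treat this as an assignment problem: match each student to one section.
Optimal: Farahani→Section 9am (86 points), Tanaka→Section 2pm (80 points), Mendoza→Section 11am (81 points), Varga→Section 10am (90 points) — total 86+80+81+90 = 337 points.
Next-best assignment: Farahani→Section 9am, Tanaka→Section 10am, Mendoza→Section 11am, Varga→Section 2pm = 293 points.
Swapping Varga↔Tanaka (Varga→Section 2pm 80 points, Tanaka→Section 10am 46 points) loses 44.
Every other assignment is strictly worse.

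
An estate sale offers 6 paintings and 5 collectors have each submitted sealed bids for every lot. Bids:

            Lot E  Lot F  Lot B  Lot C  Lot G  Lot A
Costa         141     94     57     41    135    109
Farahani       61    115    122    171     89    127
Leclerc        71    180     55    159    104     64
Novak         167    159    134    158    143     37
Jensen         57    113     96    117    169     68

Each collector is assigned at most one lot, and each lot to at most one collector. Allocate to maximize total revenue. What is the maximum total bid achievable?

This is the linear assignment problem.
Optimal: Costa→Lot A ($109), Farahani→Lot C ($171), Leclerc→Lot F ($180), Novak→Lot E ($167), Jensen→Lot G ($169) — total 109+171+180+167+169 = $796.
Column-greedy (each lot in turn goes to its best remaining collector) gives $721, worse by 75.
Next-best assignment: Costa→Lot E, Farahani→Lot C, Leclerc→Lot F, Novak→Lot B, Jensen→Lot G = $795.

Max total: $796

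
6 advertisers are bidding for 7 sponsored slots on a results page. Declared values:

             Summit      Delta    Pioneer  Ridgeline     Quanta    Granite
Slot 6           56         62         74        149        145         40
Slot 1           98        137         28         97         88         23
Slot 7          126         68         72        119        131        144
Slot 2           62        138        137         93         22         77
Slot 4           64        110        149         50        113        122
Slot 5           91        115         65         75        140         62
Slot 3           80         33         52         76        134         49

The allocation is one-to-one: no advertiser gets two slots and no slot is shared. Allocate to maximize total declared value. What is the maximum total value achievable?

Maximum total: $818

Optimal: Summit→Slot 1 ($98), Delta→Slot 2 ($138), Pioneer→Slot 4 ($149), Ridgeline→Slot 6 ($149), Quanta→Slot 5 ($140), Granite→Slot 7 ($144) — total 98+138+149+149+140+144 = $818.
Column-greedy (each slot in turn goes to its best remaining advertiser) gives $771, worse by 47.
Next-best assignment: Summit→Slot 1, Delta→Slot 2, Pioneer→Slot 4, Ridgeline→Slot 6, Quanta→Slot 3, Granite→Slot 7 = $812.
Checked against all permutations: $818 is optimal.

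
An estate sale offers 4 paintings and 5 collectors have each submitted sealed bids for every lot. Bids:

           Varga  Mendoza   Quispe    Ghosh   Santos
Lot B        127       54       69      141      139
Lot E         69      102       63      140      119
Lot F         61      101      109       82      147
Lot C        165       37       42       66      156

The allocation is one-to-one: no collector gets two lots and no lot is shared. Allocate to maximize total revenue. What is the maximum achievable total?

Max total: $555

Optimal: Ghosh→Lot B ($141), Mendoza→Lot E ($102), Santos→Lot F ($147), Varga→Lot C ($165) — total 141+102+147+165 = $555.
Row-greedy (each collector in turn takes its best remaining lot) gives $517, worse by 38.
Next-best assignment: Santos→Lot B, Ghosh→Lot E, Quispe→Lot F, Varga→Lot C = $553.
Swapping Varga↔Mendoza (Varga→Lot E $69, Mendoza→Lot C $37) loses 161.
Every other assignment is strictly worse.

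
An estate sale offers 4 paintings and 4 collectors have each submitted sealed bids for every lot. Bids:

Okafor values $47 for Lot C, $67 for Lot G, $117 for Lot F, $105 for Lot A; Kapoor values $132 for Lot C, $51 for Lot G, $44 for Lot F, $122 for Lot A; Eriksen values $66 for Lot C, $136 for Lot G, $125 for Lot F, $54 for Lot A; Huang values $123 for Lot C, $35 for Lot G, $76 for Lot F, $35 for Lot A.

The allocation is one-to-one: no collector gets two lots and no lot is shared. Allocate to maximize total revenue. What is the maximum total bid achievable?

Max total: $498

Optimal: Okafor→Lot F ($117), Kapoor→Lot A ($122), Eriksen→Lot G ($136), Huang→Lot C ($123) — total 117+122+136+123 = $498.
Column-greedy (each lot in turn goes to its best remaining collector) gives $420, worse by 78.
Swapping Eriksen↔Huang (Eriksen→Lot C $66, Huang→Lot G $35) loses 158.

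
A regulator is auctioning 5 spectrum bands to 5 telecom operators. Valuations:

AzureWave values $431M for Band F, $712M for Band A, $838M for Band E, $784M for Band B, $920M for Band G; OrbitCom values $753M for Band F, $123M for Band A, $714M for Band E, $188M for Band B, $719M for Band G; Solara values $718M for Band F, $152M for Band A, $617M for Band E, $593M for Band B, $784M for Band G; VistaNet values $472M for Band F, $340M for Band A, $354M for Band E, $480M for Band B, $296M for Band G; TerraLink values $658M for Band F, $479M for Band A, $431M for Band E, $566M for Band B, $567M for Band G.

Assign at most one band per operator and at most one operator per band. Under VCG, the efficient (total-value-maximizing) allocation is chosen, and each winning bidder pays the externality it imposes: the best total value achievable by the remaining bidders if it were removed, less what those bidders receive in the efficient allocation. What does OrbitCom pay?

Efficient allocation: AzureWave→Band A ($712M), OrbitCom→Band E ($714M), Solara→Band G ($784M), VistaNet→Band B ($480M), TerraLink→Band F ($658M); total welfare W = $3348M.
OrbitCom receives Band E at value $714M, so the others get W − 714 = $2634M.
Without OrbitCom: best allocation of the remaining 4 bidders over all 5 bands is AzureWave→Band E ($838M), Solara→Band G ($784M), VistaNet→Band B ($480M), TerraLink→Band F ($658M), total $2760M.
VCG payment = (others' best without OrbitCom) − (others' welfare with OrbitCom) = 2760 − 2634 = $126M.

OrbitCom pays $126M.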